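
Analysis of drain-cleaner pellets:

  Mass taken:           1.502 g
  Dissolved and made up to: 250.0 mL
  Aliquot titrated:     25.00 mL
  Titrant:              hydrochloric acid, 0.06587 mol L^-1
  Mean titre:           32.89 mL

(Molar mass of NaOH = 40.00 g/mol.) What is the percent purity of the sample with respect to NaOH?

57.70 %

NaOH + HCl → NaCl + H2O
n(HCl) per titration = 0.03289 × 0.06587 = 2.166 × 10^-3 mol
n(NaOH) in each aliquot = 2.166 × 10^-3 mol (1:1 ratio)
n(NaOH) in the whole flask = 2.166 × 10^-3 × 250.0/25.00 = 0.02166 mol
mass of NaOH = 0.02166 × 40.00 = 0.8666 g
% NaOH = 0.8666 / 1.502 × 100 = 57.70 %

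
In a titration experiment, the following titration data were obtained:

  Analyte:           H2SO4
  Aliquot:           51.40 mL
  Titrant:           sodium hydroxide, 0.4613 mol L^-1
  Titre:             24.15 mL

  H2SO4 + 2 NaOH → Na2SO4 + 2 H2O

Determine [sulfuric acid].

n(NaOH) = 0.02415 L × 0.4613 mol/L = 0.01114 mol
From the 1:2 mole ratio, n(H2SO4) = 1/2 × 0.01114 = 5.570 × 10^-3 mol
[H2SO4] = 5.570 × 10^-3 mol / 0.05140 L = 0.1084 mol/L

0.1084 mol/L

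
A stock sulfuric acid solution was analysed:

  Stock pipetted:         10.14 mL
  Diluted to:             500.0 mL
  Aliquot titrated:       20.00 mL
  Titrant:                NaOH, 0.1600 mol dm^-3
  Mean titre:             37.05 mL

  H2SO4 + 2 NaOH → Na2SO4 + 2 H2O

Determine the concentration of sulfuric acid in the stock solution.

n(NaOH) = 0.03705 × 0.1600 = 5.928 × 10^-3 mol
From the 1:2 ratio, n(H2SO4) in the aliquot = 1/2 × 5.928 × 10^-3 = 2.964 × 10^-3 mol
[H2SO4]_dilute = 2.964 × 10^-3 / 0.02000 = 0.1482 mol/L
Dilution factor = 500.0 / 10.14 = 49.31
[H2SO4]_stock = 0.1482 × 49.31 = 7.308 mol/L

7.308 mol/L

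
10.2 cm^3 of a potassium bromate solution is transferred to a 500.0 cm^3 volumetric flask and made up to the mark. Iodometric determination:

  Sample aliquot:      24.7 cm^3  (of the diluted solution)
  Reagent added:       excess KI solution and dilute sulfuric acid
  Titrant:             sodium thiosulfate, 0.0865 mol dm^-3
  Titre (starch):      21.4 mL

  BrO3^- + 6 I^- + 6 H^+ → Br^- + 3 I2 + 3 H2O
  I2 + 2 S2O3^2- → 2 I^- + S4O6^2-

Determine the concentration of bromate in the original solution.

0.612 mol/L

n(S2O3^2-) = 0.0214 × 0.0865 = 1.85 × 10^-3 mol
n(I2) = n(S2O3^2-)/2 = 9.26 × 10^-4 mol
From the 1:3 ratio, n(BrO3^-) in the aliquot = 1/3 × 9.26 × 10^-4 = 3.09 × 10^-4 mol
[BrO3^-]_dilute = 3.09 × 10^-4 / 0.0247 = 0.0125 mol/L
[BrO3^-]_original = 0.0125 × 500.0/10.2 = 0.612 mol/L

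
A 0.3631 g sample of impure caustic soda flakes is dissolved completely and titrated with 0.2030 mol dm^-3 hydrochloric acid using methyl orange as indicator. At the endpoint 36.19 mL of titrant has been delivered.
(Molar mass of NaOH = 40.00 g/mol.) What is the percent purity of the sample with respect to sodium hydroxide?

NaOH + HCl → NaCl + H2O
n(HCl) = 0.03619 L × 0.2030 mol/L = 7.347 × 10^-3 mol
n(NaOH) = 7.347 × 10^-3 mol (1:1 ratio)
mass of NaOH = 7.347 × 10^-3 × 40.00 g/mol = 0.2939 g
% NaOH = 0.2939 / 0.3631 × 100 = 80.93 %

80.93 %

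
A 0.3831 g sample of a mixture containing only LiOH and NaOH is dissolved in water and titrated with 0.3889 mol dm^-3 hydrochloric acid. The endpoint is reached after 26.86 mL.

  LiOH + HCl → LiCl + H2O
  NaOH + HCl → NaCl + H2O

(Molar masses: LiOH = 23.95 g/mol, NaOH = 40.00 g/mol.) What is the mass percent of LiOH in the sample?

n(HCl) = 0.02686 × 0.3889 = 0.01045 mol
Let x = n(LiOH), y = n(NaOH).
Titrant: 1x + 1y = 0.01045;  mass: 23.95x + 40.00y = 0.3831
Solving, x = 2.164 × 10^-3 mol, y = 8.282 × 10^-3 mol
mass of LiOH = 2.164 × 10^-3 × 23.95 = 0.05183 g
% LiOH = 0.05183 / 0.3831 × 100 = 13.53 %

13.53 %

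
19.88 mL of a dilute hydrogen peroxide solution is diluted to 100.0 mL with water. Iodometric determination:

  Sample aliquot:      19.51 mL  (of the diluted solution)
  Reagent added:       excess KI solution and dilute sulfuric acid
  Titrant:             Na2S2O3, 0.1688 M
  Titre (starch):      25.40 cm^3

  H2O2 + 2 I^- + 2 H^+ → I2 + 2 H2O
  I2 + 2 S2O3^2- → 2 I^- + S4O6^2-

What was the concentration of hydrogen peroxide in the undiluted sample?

n(S2O3^2-) = 0.02540 × 0.1688 = 4.288 × 10^-3 mol
n(I2) = n(S2O3^2-)/2 = 2.144 × 10^-3 mol
n(H2O2) in the aliquot = 2.144 × 10^-3 mol (1:1 ratio)
[H2O2]_dilute = 2.144 × 10^-3 / 0.01951 = 0.1099 mol/L
[H2O2]_original = 0.1099 × 100.0/19.88 = 0.5527 mol/L

0.5527 M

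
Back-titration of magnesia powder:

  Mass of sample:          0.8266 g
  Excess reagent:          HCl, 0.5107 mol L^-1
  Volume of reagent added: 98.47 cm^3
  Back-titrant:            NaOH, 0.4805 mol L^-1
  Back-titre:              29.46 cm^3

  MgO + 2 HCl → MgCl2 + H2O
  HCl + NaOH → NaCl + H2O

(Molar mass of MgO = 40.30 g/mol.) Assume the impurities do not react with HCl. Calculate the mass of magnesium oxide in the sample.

n(HCl) added = 0.09847 × 0.5107 = 0.05029 mol
n(NaOH) used in back-titration = 0.02946 × 0.4805 = 0.01416 mol
n(HCl) left over = 0.01416 mol (1:1 ratio)
n(HCl) consumed by analyte = 0.05029 − 0.01416 = 0.03613 mol
From the 1:2 ratio, n(MgO) = 1/2 × 0.03613 = 0.01807 mol
mass of MgO = 0.01807 × 40.30 = 0.7281 g

0.7281 g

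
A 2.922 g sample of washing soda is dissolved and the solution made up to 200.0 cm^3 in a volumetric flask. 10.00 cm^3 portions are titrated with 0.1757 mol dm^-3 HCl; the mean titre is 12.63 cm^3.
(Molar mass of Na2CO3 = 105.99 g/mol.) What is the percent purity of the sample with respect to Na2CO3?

80.49 %

Na2CO3 + 2 HCl → 2 NaCl + H2O + CO2
n(HCl) per titration = 0.01263 × 0.1757 = 2.219 × 10^-3 mol
From the 1:2 ratio, n(Na2CO3) in each aliquot = 1/2 × 2.219 × 10^-3 = 1.110 × 10^-3 mol
n(Na2CO3) in the whole flask = 1.110 × 10^-3 × 200.0/10.00 = 0.02219 mol
mass of Na2CO3 = 0.02219 × 105.99 = 2.352 g
% Na2CO3 = 2.352 / 2.922 × 100 = 80.49 %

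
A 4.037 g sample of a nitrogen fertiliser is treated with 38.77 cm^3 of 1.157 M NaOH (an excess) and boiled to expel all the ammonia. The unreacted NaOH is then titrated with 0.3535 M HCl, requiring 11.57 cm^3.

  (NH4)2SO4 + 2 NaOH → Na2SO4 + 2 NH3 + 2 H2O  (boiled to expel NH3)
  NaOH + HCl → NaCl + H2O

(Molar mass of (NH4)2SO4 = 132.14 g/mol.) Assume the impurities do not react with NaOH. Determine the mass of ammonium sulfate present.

n(NaOH) added = 0.03877 × 1.157 = 0.04486 mol
n(HCl) used in back-titration = 0.01157 × 0.3535 = 4.090 × 10^-3 mol
n(NaOH) left over = 4.090 × 10^-3 mol (1:1 ratio)
n(NaOH) consumed by analyte = 0.04486 − 4.090 × 10^-3 = 0.04077 mol
From the 1:2 ratio, n((NH4)2SO4) = 1/2 × 0.04077 = 0.02038 mol
mass of (NH4)2SO4 = 0.02038 × 132.14 = 2.693 g

2.693 g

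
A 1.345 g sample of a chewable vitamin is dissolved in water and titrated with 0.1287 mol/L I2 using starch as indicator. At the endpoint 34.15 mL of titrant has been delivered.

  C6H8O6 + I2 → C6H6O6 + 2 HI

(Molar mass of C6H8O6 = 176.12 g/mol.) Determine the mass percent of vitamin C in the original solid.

n(I2) = 0.03415 L × 0.1287 mol/L = 4.395 × 10^-3 mol
n(C6H8O6) = 4.395 × 10^-3 mol (1:1 ratio)
mass of C6H8O6 = 4.395 × 10^-3 × 176.12 g/mol = 0.7741 g
% C6H8O6 = 0.7741 / 1.345 × 100 = 57.55 %

57.55 %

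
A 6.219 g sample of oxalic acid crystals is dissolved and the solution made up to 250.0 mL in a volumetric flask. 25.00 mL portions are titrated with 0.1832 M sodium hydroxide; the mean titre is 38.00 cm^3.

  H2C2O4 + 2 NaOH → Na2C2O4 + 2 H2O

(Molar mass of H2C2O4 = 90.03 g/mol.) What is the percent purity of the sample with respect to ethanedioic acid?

n(NaOH) per titration = 0.03800 × 0.1832 = 6.962 × 10^-3 mol
From the 1:2 ratio, n(H2C2O4) in each aliquot = 1/2 × 6.962 × 10^-3 = 3.481 × 10^-3 mol
n(H2C2O4) in the whole flask = 3.481 × 10^-3 × 250.0/25.00 = 0.03481 mol
mass of H2C2O4 = 0.03481 × 90.03 = 3.134 g
% H2C2O4 = 3.134 / 6.219 × 100 = 50.39 %

50.39 %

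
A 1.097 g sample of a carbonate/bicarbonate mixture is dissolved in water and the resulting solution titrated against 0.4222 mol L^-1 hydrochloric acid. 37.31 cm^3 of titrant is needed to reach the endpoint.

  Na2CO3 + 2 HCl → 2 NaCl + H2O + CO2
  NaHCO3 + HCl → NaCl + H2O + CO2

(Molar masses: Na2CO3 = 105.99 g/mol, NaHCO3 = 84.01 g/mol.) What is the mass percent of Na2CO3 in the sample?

n(HCl) = 0.03731 × 0.4222 = 0.01575 mol
Let x = n(Na2CO3), y = n(NaHCO3).
Titrant: 2x + 1y = 0.01575;  mass: 105.99x + 84.01y = 1.097
Solving, x = 3.649 × 10^-3 mol, y = 8.454 × 10^-3 mol
mass of Na2CO3 = 3.649 × 10^-3 × 105.99 = 0.3868 g
% Na2CO3 = 0.3868 / 1.097 × 100 = 35.26 %

35.26 %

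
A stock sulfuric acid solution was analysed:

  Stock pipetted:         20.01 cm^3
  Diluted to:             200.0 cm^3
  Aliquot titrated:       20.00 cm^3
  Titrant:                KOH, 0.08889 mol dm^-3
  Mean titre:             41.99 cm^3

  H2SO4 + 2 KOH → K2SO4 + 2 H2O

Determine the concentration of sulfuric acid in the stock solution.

n(KOH) = 0.04199 × 0.08889 = 3.732 × 10^-3 mol
From the 1:2 ratio, n(H2SO4) in the aliquot = 1/2 × 3.732 × 10^-3 = 1.866 × 10^-3 mol
[H2SO4]_dilute = 1.866 × 10^-3 / 0.02000 = 0.09331 mol/L
Dilution factor = 200.0 / 20.01 = 9.995
[H2SO4]_stock = 0.09331 × 9.995 = 0.9327 mol/L

0.9327 mol/L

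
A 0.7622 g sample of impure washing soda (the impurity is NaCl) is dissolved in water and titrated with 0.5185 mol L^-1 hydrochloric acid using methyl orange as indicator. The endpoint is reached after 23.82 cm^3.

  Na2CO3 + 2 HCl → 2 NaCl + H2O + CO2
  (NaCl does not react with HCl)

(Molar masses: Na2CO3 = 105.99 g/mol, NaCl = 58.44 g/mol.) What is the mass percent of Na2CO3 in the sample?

n(HCl) = 0.02382 × 0.5185 = 0.01235 mol
Let x = n(Na2CO3), y = n(NaCl).
Titrant: 2x = 0.01235;  mass: 105.99x + 58.44y = 0.7622
Solving, x = 6.175 × 10^-3 mol, y = 1.843 × 10^-3 mol
mass of Na2CO3 = 6.175 × 10^-3 × 105.99 = 0.6545 g
% Na2CO3 = 0.6545 / 0.7622 × 100 = 85.87 %

85.87 %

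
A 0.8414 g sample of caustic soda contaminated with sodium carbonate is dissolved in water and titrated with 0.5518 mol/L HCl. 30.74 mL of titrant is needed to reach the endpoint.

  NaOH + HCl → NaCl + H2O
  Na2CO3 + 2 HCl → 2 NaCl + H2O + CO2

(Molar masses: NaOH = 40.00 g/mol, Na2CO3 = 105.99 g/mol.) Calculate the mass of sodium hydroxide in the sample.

0.1770 g

n(HCl) = 0.03074 × 0.5518 = 0.01696 mol
Let x = n(NaOH), y = n(Na2CO3).
Titrant: 1x + 2y = 0.01696;  mass: 40.00x + 105.99y = 0.8414
Solving, x = 4.426 × 10^-3 mol, y = 6.268 × 10^-3 mol
mass of NaOH = 4.426 × 10^-3 × 40.00 = 0.1770 g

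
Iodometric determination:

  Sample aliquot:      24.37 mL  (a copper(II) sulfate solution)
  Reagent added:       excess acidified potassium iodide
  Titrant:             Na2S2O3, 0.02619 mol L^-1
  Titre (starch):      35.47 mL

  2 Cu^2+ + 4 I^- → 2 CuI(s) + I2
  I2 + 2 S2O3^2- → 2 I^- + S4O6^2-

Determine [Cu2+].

0.03812 mol/L

n(S2O3^2-) = 0.03547 × 0.02619 = 9.290 × 10^-4 mol
n(I2) = n(S2O3^2-)/2 = 4.645 × 10^-4 mol
From the 2:1 ratio, n(Cu2+) in the aliquot = 2/1 × 4.645 × 10^-4 = 9.290 × 10^-4 mol
[Cu2+] = 9.290 × 10^-4 / 0.02437 = 0.03812 mol/L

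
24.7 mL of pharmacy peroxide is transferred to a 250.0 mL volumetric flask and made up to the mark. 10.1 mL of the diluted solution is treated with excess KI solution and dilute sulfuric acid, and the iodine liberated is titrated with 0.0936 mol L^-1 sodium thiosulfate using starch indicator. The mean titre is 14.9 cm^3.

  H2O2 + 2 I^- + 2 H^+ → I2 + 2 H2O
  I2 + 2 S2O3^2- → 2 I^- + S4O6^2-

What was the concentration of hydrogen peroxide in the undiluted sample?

n(S2O3^2-) = 0.0149 × 0.0936 = 1.39 × 10^-3 mol
n(I2) = n(S2O3^2-)/2 = 6.97 × 10^-4 mol
n(H2O2) in the aliquot = 6.97 × 10^-4 mol (1:1 ratio)
[H2O2]_dilute = 6.97 × 10^-4 / 0.0101 = 0.0690 mol/L
[H2O2]_original = 0.0690 × 250.0/24.7 = 0.699 mol/L

0.699 mol/L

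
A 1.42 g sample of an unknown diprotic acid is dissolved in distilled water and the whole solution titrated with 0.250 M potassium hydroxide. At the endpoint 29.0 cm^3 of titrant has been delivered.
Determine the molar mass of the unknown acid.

392 g/mol

n(KOH) = 0.0290 L × 0.250 mol/L = 7.25 × 10^-3 mol
From the 1:2 ratio, n(H2A) = 1/2 × 7.25 × 10^-3 = 3.62 × 10^-3 mol
M = m / n = 1.42 g / 3.62 × 10^-3 mol = 392 g/mol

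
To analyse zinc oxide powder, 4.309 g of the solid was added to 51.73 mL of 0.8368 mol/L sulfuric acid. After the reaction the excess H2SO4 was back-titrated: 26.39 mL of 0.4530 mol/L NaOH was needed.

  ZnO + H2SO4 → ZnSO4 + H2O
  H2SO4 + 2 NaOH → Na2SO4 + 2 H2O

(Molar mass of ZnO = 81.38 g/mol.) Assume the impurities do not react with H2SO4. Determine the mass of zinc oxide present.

n(H2SO4) added = 0.05173 × 0.8368 = 0.04329 mol
n(NaOH) used in back-titration = 0.02639 × 0.4530 = 0.01195 mol
From the 1:2 ratio, n(H2SO4) left over = 1/2 × 0.01195 = 5.977 × 10^-3 mol
n(H2SO4) consumed by analyte = 0.04329 − 5.977 × 10^-3 = 0.03731 mol
n(ZnO) = 0.03731 mol (1:1 ratio)
mass of ZnO = 0.03731 × 81.38 = 3.036 g

3.036 g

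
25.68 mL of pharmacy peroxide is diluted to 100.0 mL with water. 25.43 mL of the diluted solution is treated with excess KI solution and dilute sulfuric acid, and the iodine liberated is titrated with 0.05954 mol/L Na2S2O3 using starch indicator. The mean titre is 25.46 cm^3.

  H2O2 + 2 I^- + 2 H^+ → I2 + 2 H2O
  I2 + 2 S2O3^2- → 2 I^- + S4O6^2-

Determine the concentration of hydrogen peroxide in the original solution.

n(S2O3^2-) = 0.02546 × 0.05954 = 1.516 × 10^-3 mol
n(I2) = n(S2O3^2-)/2 = 7.579 × 10^-4 mol
n(H2O2) in the aliquot = 7.579 × 10^-4 mol (1:1 ratio)
[H2O2]_dilute = 7.579 × 10^-4 / 0.02543 = 0.02981 mol/L
[H2O2]_original = 0.02981 × 100.0/25.68 = 0.1161 mol/L

0.1161 mol/L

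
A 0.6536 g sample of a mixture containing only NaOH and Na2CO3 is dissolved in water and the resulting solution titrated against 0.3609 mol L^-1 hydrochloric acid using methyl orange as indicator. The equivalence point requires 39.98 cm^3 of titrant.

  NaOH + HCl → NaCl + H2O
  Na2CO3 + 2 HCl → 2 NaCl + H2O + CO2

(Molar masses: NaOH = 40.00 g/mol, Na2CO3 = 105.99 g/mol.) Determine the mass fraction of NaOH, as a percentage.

n(HCl) = 0.03998 × 0.3609 = 0.01443 mol
Let x = n(NaOH), y = n(Na2CO3).
Titrant: 1x + 2y = 0.01443;  mass: 40.00x + 105.99y = 0.6536
Solving, x = 8.546 × 10^-3 mol, y = 2.941 × 10^-3 mol
mass of NaOH = 8.546 × 10^-3 × 40.00 = 0.3418 g
% NaOH = 0.3418 / 0.6536 × 100 = 52.30 %

52.30 %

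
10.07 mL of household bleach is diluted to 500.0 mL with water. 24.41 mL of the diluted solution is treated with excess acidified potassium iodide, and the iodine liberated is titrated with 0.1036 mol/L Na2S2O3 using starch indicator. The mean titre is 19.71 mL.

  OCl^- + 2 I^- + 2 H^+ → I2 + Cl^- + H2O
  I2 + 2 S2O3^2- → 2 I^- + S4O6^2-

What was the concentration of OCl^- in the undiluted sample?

2.077 mol/L

n(S2O3^2-) = 0.01971 × 0.1036 = 2.042 × 10^-3 mol
n(I2) = n(S2O3^2-)/2 = 1.021 × 10^-3 mol
n(OCl^-) in the aliquot = 1.021 × 10^-3 mol (1:1 ratio)
[OCl^-]_dilute = 1.021 × 10^-3 / 0.02441 = 0.04183 mol/L
[OCl^-]_original = 0.04183 × 500.0/10.07 = 2.077 mol/L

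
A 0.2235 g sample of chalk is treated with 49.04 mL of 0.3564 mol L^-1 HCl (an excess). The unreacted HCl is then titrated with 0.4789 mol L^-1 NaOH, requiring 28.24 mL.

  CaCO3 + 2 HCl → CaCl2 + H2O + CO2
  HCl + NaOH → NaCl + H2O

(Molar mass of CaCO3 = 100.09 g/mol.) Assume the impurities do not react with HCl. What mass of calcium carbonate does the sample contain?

0.1979 g

n(HCl) added = 0.04904 × 0.3564 = 0.01748 mol
n(NaOH) used in back-titration = 0.02824 × 0.4789 = 0.01352 mol
n(HCl) left over = 0.01352 mol (1:1 ratio)
n(HCl) consumed by analyte = 0.01748 − 0.01352 = 3.954 × 10^-3 mol
From the 1:2 ratio, n(CaCO3) = 1/2 × 3.954 × 10^-3 = 1.977 × 10^-3 mol
mass of CaCO3 = 1.977 × 10^-3 × 100.09 = 0.1979 g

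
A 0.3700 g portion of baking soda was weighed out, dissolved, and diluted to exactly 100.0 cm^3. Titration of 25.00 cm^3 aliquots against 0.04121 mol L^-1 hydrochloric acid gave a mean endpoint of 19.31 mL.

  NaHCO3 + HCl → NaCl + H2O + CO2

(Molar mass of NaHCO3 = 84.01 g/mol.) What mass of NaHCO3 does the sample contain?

0.2674 g

n(HCl) per titration = 0.01931 × 0.04121 = 7.958 × 10^-4 mol
n(NaHCO3) in each aliquot = 7.958 × 10^-4 mol (1:1 ratio)
n(NaHCO3) in the whole flask = 7.958 × 10^-4 × 100.0/25.00 = 3.183 × 10^-3 mol
mass of NaHCO3 = 3.183 × 10^-3 × 84.01 = 0.2674 g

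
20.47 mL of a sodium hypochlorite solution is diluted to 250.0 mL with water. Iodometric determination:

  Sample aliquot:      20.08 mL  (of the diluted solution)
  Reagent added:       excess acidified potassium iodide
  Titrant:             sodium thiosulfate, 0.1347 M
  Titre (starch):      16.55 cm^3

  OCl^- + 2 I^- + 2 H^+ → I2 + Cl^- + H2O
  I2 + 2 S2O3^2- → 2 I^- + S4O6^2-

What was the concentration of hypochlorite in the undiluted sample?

0.6779 M

n(S2O3^2-) = 0.01655 × 0.1347 = 2.229 × 10^-3 mol
n(I2) = n(S2O3^2-)/2 = 1.115 × 10^-3 mol
n(OCl^-) in the aliquot = 1.115 × 10^-3 mol (1:1 ratio)
[OCl^-]_dilute = 1.115 × 10^-3 / 0.02008 = 0.05551 mol/L
[OCl^-]_original = 0.05551 × 250.0/20.47 = 0.6779 mol/L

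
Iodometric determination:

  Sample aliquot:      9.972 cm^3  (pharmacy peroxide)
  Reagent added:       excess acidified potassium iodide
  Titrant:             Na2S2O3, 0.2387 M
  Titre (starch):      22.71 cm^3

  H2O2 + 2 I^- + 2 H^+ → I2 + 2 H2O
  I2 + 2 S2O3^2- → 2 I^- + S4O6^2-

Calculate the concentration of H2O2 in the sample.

n(S2O3^2-) = 0.02271 × 0.2387 = 5.421 × 10^-3 mol
n(I2) = n(S2O3^2-)/2 = 2.710 × 10^-3 mol
n(H2O2) in the aliquot = 2.710 × 10^-3 mol (1:1 ratio)
[H2O2] = 2.710 × 10^-3 / 0.009972 = 0.2718 mol/L

0.2718 M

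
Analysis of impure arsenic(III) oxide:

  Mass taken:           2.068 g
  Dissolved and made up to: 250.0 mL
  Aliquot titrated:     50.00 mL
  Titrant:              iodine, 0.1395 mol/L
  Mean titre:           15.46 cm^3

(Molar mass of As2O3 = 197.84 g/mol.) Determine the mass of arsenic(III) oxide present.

1.067 g

As2O3 + 2 I2 + 2 H2O → As2O5 + 4 HI
n(I2) per titration = 0.01546 × 0.1395 = 2.157 × 10^-3 mol
From the 1:2 ratio, n(As2O3) in each aliquot = 1/2 × 2.157 × 10^-3 = 1.078 × 10^-3 mol
n(As2O3) in the whole flask = 1.078 × 10^-3 × 250.0/50.00 = 5.392 × 10^-3 mol
mass of As2O3 = 5.392 × 10^-3 × 197.84 = 1.067 g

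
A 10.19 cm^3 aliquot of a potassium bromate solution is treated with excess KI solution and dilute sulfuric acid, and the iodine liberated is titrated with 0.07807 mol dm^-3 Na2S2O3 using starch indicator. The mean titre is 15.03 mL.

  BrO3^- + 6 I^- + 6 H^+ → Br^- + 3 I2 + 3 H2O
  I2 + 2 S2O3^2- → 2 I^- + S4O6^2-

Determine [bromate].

n(S2O3^2-) = 0.01503 × 0.07807 = 1.173 × 10^-3 mol
n(I2) = n(S2O3^2-)/2 = 5.867 × 10^-4 mol
From the 1:3 ratio, n(BrO3^-) in the aliquot = 1/3 × 5.867 × 10^-4 = 1.956 × 10^-4 mol
[BrO3^-] = 1.956 × 10^-4 / 0.01019 = 0.01919 mol/L

0.01919 mol/L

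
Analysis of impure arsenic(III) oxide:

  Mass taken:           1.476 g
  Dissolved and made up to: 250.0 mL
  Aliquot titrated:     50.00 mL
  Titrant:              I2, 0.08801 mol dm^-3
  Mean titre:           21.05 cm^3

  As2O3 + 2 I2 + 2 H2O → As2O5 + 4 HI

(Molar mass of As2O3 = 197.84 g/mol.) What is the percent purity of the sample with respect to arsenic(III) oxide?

n(I2) per titration = 0.02105 × 0.08801 = 1.853 × 10^-3 mol
From the 1:2 ratio, n(As2O3) in each aliquot = 1/2 × 1.853 × 10^-3 = 9.263 × 10^-4 mol
n(As2O3) in the whole flask = 9.263 × 10^-4 × 250.0/50.00 = 4.632 × 10^-3 mol
mass of As2O3 = 4.632 × 10^-3 × 197.84 = 0.9163 g
% As2O3 = 0.9163 / 1.476 × 100 = 62.08 %

62.08 %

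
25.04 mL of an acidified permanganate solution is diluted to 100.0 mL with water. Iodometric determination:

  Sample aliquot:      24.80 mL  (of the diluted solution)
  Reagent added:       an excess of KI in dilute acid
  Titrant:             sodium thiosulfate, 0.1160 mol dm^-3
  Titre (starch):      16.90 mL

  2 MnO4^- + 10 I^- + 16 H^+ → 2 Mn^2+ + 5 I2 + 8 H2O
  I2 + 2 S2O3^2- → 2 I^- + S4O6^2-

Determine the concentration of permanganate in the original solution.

0.06314 mol/L

n(S2O3^2-) = 0.01690 × 0.1160 = 1.960 × 10^-3 mol
n(I2) = n(S2O3^2-)/2 = 9.802 × 10^-4 mol
From the 2:5 ratio, n(MnO4^-) in the aliquot = 2/5 × 9.802 × 10^-4 = 3.921 × 10^-4 mol
[MnO4^-]_dilute = 3.921 × 10^-4 / 0.02480 = 0.01581 mol/L
[MnO4^-]_original = 0.01581 × 100.0/25.04 = 0.06314 mol/L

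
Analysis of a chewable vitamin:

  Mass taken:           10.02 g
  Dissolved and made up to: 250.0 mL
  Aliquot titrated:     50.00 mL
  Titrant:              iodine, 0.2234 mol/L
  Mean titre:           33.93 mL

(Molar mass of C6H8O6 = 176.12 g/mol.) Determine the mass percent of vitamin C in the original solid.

C6H8O6 + I2 → C6H6O6 + 2 HI
n(I2) per titration = 0.03393 × 0.2234 = 7.580 × 10^-3 mol
n(C6H8O6) in each aliquot = 7.580 × 10^-3 mol (1:1 ratio)
n(C6H8O6) in the whole flask = 7.580 × 10^-3 × 250.0/50.00 = 0.03790 mol
mass of C6H8O6 = 0.03790 × 176.12 = 6.675 g
% C6H8O6 = 6.675 / 10.02 × 100 = 66.62 %

66.62 %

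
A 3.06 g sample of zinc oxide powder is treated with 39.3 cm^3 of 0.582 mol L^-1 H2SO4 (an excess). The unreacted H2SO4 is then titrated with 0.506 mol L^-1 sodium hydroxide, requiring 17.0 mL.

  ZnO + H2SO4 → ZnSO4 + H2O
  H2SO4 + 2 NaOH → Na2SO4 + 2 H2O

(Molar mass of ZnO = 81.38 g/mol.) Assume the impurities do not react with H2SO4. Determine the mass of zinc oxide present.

n(H2SO4) added = 0.0393 × 0.582 = 0.0229 mol
n(NaOH) used in back-titration = 0.0170 × 0.506 = 8.60 × 10^-3 mol
From the 1:2 ratio, n(H2SO4) left over = 1/2 × 8.60 × 10^-3 = 4.30 × 10^-3 mol
n(H2SO4) consumed by analyte = 0.0229 − 4.30 × 10^-3 = 0.0186 mol
n(ZnO) = 0.0186 mol (1:1 ratio)
mass of ZnO = 0.0186 × 81.38 = 1.51 g

1.51 g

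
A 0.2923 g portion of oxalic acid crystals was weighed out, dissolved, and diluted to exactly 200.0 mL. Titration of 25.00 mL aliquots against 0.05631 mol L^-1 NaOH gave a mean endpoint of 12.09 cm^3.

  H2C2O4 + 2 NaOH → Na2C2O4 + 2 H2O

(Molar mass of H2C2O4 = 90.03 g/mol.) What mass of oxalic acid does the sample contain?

n(NaOH) per titration = 0.01209 × 0.05631 = 6.808 × 10^-4 mol
From the 1:2 ratio, n(H2C2O4) in each aliquot = 1/2 × 6.808 × 10^-4 = 3.404 × 10^-4 mol
n(H2C2O4) in the whole flask = 3.404 × 10^-4 × 200.0/25.00 = 2.723 × 10^-3 mol
mass of H2C2O4 = 2.723 × 10^-3 × 90.03 = 0.2452 g

0.2452 g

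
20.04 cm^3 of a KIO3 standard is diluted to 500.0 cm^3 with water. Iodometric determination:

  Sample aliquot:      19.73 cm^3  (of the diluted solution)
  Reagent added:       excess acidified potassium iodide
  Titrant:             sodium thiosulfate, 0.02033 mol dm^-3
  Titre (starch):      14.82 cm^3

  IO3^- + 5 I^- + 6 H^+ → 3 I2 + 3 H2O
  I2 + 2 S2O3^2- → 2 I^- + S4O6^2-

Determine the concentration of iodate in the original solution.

0.06350 mol/L

n(S2O3^2-) = 0.01482 × 0.02033 = 3.013 × 10^-4 mol
n(I2) = n(S2O3^2-)/2 = 1.506 × 10^-4 mol
From the 1:3 ratio, n(IO3^-) in the aliquot = 1/3 × 1.506 × 10^-4 = 5.022 × 10^-5 mol
[IO3^-]_dilute = 5.022 × 10^-5 / 0.01973 = 0.002545 mol/L
[IO3^-]_original = 0.002545 × 500.0/20.04 = 0.06350 mol/L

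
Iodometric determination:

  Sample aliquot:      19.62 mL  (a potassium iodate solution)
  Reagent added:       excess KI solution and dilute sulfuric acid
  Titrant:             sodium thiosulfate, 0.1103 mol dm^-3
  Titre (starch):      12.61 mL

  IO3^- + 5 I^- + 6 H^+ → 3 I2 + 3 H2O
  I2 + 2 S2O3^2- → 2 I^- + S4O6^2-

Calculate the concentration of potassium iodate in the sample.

n(S2O3^2-) = 0.01261 × 0.1103 = 1.391 × 10^-3 mol
n(I2) = n(S2O3^2-)/2 = 6.954 × 10^-4 mol
From the 1:3 ratio, n(IO3^-) in the aliquot = 1/3 × 6.954 × 10^-4 = 2.318 × 10^-4 mol
[IO3^-] = 2.318 × 10^-4 / 0.01962 = 0.01182 mol/L

0.01182 mol/L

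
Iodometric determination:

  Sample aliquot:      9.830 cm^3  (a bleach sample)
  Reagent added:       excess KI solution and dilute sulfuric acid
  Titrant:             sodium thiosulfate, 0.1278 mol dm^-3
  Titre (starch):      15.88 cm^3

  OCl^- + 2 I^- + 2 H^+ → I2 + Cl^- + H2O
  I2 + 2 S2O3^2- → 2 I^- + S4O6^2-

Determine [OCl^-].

n(S2O3^2-) = 0.01588 × 0.1278 = 2.029 × 10^-3 mol
n(I2) = n(S2O3^2-)/2 = 1.015 × 10^-3 mol
n(OCl^-) in the aliquot = 1.015 × 10^-3 mol (1:1 ratio)
[OCl^-] = 1.015 × 10^-3 / 0.009830 = 0.1032 mol/L

0.1032 mol/L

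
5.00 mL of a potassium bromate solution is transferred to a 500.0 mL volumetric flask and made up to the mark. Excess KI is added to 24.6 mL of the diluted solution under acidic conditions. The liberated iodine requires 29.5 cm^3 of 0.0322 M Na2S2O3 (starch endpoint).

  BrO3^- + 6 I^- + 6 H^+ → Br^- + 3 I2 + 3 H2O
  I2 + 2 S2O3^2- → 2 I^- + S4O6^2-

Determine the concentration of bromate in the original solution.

0.644 M

n(S2O3^2-) = 0.0295 × 0.0322 = 9.50 × 10^-4 mol
n(I2) = n(S2O3^2-)/2 = 4.75 × 10^-4 mol
From the 1:3 ratio, n(BrO3^-) in the aliquot = 1/3 × 4.75 × 10^-4 = 1.58 × 10^-4 mol
[BrO3^-]_dilute = 1.58 × 10^-4 / 0.0246 = 0.00644 mol/L
[BrO3^-]_original = 0.00644 × 500.0/5.00 = 0.644 mol/L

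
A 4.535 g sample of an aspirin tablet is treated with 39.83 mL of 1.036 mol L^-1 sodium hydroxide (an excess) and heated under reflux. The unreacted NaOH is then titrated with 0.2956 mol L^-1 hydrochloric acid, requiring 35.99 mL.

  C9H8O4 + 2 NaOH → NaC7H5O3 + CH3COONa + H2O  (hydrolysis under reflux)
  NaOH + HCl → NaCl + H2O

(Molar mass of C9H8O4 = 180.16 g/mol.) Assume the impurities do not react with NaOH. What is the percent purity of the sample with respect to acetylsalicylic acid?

60.83 %

n(NaOH) added = 0.03983 × 1.036 = 0.04126 mol
n(HCl) used in back-titration = 0.03599 × 0.2956 = 0.01064 mol
n(NaOH) left over = 0.01064 mol (1:1 ratio)
n(NaOH) consumed by analyte = 0.04126 − 0.01064 = 0.03063 mol
From the 1:2 ratio, n(C9H8O4) = 1/2 × 0.03063 = 0.01531 mol
mass of C9H8O4 = 0.01531 × 180.16 = 2.759 g
% C9H8O4 = 2.759 / 4.535 × 100 = 60.83 %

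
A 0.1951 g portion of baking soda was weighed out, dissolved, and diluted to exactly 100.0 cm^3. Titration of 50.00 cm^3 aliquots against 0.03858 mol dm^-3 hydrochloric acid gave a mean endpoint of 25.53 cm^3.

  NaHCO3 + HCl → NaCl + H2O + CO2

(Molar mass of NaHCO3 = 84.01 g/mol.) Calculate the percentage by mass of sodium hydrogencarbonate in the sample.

84.82 %

n(HCl) per titration = 0.02553 × 0.03858 = 9.849 × 10^-4 mol
n(NaHCO3) in each aliquot = 9.849 × 10^-4 mol (1:1 ratio)
n(NaHCO3) in the whole flask = 9.849 × 10^-4 × 100.0/50.00 = 1.970 × 10^-3 mol
mass of NaHCO3 = 1.970 × 10^-3 × 84.01 = 0.1655 g
% NaHCO3 = 0.1655 / 0.1951 × 100 = 84.82 %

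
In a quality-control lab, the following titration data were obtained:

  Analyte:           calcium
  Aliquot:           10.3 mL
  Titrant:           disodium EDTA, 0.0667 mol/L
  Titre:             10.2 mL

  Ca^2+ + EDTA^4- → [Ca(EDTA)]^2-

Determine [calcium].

0.0661 mol/L

n(EDTA) = 0.0102 L × 0.0667 mol/L = 6.80 × 10^-4 mol
n(Ca2+) = 6.80 × 10^-4 mol (1:1 mole ratio)
[Ca2+] = 6.80 × 10^-4 mol / 0.0103 L = 0.0661 mol/L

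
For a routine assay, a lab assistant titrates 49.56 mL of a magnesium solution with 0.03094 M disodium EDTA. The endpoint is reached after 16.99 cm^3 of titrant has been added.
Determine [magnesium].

Mg^2+ + EDTA^4- → [Mg(EDTA)]^2-
n(EDTA) = 0.01699 L × 0.03094 mol/L = 5.257 × 10^-4 mol
n(Mg2+) = 5.257 × 10^-4 mol (1:1 mole ratio)
[Mg2+] = 5.257 × 10^-4 mol / 0.04956 L = 0.01061 mol/L

0.01061 M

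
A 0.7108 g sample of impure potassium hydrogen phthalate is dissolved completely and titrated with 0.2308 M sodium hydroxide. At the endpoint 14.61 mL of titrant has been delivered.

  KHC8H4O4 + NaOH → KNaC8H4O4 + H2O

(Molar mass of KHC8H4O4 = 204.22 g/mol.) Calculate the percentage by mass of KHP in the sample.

96.88 %

n(NaOH) = 0.01461 L × 0.2308 mol/L = 3.372 × 10^-3 mol
n(KHC8H4O4) = 3.372 × 10^-3 mol (1:1 ratio)
mass of KHC8H4O4 = 3.372 × 10^-3 × 204.22 g/mol = 0.6886 g
% KHC8H4O4 = 0.6886 / 0.7108 × 100 = 96.88 %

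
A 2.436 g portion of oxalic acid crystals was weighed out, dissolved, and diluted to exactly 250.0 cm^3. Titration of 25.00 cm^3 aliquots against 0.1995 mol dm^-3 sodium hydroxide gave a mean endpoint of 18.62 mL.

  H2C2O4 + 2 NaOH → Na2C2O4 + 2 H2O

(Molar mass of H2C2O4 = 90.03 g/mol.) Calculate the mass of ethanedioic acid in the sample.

1.672 g

n(NaOH) per titration = 0.01862 × 0.1995 = 3.715 × 10^-3 mol
From the 1:2 ratio, n(H2C2O4) in each aliquot = 1/2 × 3.715 × 10^-3 = 1.857 × 10^-3 mol
n(H2C2O4) in the whole flask = 1.857 × 10^-3 × 250.0/25.00 = 0.01857 mol
mass of H2C2O4 = 0.01857 × 90.03 = 1.672 g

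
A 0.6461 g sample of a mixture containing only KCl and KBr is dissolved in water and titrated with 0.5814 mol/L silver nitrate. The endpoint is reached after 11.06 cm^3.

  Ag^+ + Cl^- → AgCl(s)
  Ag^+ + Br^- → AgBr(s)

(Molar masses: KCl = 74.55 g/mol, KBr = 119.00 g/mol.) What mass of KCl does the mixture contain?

n(AgNO3) = 0.01106 × 0.5814 = 6.430 × 10^-3 mol
Let x = n(KCl), y = n(KBr).
Titrant: 1x + 1y = 6.430 × 10^-3;  mass: 74.55x + 119.00y = 0.6461
Solving, x = 2.680 × 10^-3 mol, y = 3.751 × 10^-3 mol
mass of KCl = 2.680 × 10^-3 × 74.55 = 0.1998 g

0.1998 g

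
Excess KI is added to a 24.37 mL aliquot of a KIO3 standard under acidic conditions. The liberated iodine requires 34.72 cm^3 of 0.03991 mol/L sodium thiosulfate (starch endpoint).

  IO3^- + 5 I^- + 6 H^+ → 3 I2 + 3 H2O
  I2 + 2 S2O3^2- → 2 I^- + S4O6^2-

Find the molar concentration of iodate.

n(S2O3^2-) = 0.03472 × 0.03991 = 1.386 × 10^-3 mol
n(I2) = n(S2O3^2-)/2 = 6.928 × 10^-4 mol
From the 1:3 ratio, n(IO3^-) in the aliquot = 1/3 × 6.928 × 10^-4 = 2.309 × 10^-4 mol
[IO3^-] = 2.309 × 10^-4 / 0.02437 = 0.009477 mol/L

0.009477 mol/L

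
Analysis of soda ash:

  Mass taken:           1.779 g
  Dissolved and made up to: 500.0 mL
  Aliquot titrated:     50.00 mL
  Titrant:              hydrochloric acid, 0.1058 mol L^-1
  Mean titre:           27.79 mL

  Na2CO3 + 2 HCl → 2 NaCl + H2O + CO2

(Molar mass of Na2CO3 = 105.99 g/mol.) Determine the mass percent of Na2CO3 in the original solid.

n(HCl) per titration = 0.02779 × 0.1058 = 2.940 × 10^-3 mol
From the 1:2 ratio, n(Na2CO3) in each aliquot = 1/2 × 2.940 × 10^-3 = 1.470 × 10^-3 mol
n(Na2CO3) in the whole flask = 1.470 × 10^-3 × 500.0/50.00 = 0.01470 mol
mass of Na2CO3 = 0.01470 × 105.99 = 1.558 g
% Na2CO3 = 1.558 / 1.779 × 100 = 87.59 %

87.59 %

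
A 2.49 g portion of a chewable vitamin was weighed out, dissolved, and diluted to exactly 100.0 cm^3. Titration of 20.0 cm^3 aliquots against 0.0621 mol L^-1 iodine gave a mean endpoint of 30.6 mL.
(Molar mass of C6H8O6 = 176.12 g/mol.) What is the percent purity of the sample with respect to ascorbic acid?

67.2 %

C6H8O6 + I2 → C6H6O6 + 2 HI
n(I2) per titration = 0.0306 × 0.0621 = 1.90 × 10^-3 mol
n(C6H8O6) in each aliquot = 1.90 × 10^-3 mol (1:1 ratio)
n(C6H8O6) in the whole flask = 1.90 × 10^-3 × 100.0/20.0 = 9.50 × 10^-3 mol
mass of C6H8O6 = 9.50 × 10^-3 × 176.12 = 1.67 g
% C6H8O6 = 1.67 / 2.49 × 100 = 67.2 %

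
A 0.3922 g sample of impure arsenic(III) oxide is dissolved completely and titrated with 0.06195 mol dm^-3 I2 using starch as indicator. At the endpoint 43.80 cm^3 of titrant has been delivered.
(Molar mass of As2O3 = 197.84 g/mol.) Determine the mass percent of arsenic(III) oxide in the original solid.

68.44 %

As2O3 + 2 I2 + 2 H2O → As2O5 + 4 HI
n(I2) = 0.04380 L × 0.06195 mol/L = 2.713 × 10^-3 mol
From the 1:2 ratio, n(As2O3) = 1/2 × 2.713 × 10^-3 = 1.357 × 10^-3 mol
mass of As2O3 = 1.357 × 10^-3 × 197.84 g/mol = 0.2684 g
% As2O3 = 0.2684 / 0.3922 × 100 = 68.44 %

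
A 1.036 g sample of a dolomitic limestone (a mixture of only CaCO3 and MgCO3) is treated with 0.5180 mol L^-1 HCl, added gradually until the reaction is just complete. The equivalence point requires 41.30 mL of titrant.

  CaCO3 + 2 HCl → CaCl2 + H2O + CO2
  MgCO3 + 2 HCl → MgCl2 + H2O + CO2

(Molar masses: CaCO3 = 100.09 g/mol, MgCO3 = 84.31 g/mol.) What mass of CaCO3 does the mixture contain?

0.8510 g

n(HCl) = 0.04130 × 0.5180 = 0.02139 mol
Let x = n(CaCO3), y = n(MgCO3).
Titrant: 2x + 2y = 0.02139;  mass: 100.09x + 84.31y = 1.036
Solving, x = 8.502 × 10^-3 mol, y = 2.195 × 10^-3 mol
mass of CaCO3 = 8.502 × 10^-3 × 100.09 = 0.8510 g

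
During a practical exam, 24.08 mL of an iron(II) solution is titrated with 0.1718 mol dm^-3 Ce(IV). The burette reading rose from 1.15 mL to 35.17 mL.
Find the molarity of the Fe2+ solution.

Ce^4+ + Fe^2+ → Ce^3+ + Fe^3+
n(Ce4+) = 0.03402 L × 0.1718 mol/L = 5.845 × 10^-3 mol
n(Fe2+) = 5.845 × 10^-3 mol (1:1 mole ratio)
[Fe2+] = 5.845 × 10^-3 mol / 0.02408 L = 0.2427 mol/L

0.2427 mol/L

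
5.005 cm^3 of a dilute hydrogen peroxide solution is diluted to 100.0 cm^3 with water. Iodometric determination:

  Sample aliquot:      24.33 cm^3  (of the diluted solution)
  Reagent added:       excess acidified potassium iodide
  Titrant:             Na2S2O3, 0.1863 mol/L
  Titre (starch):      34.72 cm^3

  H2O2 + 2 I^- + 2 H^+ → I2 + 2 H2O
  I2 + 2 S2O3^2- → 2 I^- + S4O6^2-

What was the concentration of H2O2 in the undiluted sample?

2.656 mol/L

n(S2O3^2-) = 0.03472 × 0.1863 = 6.468 × 10^-3 mol
n(I2) = n(S2O3^2-)/2 = 3.234 × 10^-3 mol
n(H2O2) in the aliquot = 3.234 × 10^-3 mol (1:1 ratio)
[H2O2]_dilute = 3.234 × 10^-3 / 0.02433 = 0.1329 mol/L
[H2O2]_original = 0.1329 × 100.0/5.005 = 2.656 mol/L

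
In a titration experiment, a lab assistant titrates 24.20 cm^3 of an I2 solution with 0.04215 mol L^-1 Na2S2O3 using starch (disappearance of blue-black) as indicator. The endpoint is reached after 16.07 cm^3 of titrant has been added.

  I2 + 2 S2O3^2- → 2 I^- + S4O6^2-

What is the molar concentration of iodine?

0.01399 mol/L

n(Na2S2O3) = 0.01607 L × 0.04215 mol/L = 6.774 × 10^-4 mol
From the 1:2 mole ratio, n(I2) = 1/2 × 6.774 × 10^-4 = 3.387 × 10^-4 mol
[I2] = 3.387 × 10^-4 mol / 0.02420 L = 0.01399 mol/L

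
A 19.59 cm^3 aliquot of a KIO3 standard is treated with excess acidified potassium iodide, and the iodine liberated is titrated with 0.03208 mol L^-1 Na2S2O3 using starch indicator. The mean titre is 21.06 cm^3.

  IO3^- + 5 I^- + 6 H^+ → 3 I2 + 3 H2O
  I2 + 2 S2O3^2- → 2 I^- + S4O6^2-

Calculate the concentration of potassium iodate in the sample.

0.005748 mol/L

n(S2O3^2-) = 0.02106 × 0.03208 = 6.756 × 10^-4 mol
n(I2) = n(S2O3^2-)/2 = 3.378 × 10^-4 mol
From the 1:3 ratio, n(IO3^-) in the aliquot = 1/3 × 3.378 × 10^-4 = 1.126 × 10^-4 mol
[IO3^-] = 1.126 × 10^-4 / 0.01959 = 0.005748 mol/L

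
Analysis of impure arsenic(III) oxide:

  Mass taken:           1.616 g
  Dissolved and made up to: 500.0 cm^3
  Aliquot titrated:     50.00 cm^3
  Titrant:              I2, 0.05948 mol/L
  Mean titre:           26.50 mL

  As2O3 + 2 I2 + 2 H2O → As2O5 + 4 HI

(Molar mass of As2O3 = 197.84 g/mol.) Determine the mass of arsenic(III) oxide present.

1.559 g

n(I2) per titration = 0.02650 × 0.05948 = 1.576 × 10^-3 mol
From the 1:2 ratio, n(As2O3) in each aliquot = 1/2 × 1.576 × 10^-3 = 7.881 × 10^-4 mol
n(As2O3) in the whole flask = 7.881 × 10^-4 × 500.0/50.00 = 7.881 × 10^-3 mol
mass of As2O3 = 7.881 × 10^-3 × 197.84 = 1.559 g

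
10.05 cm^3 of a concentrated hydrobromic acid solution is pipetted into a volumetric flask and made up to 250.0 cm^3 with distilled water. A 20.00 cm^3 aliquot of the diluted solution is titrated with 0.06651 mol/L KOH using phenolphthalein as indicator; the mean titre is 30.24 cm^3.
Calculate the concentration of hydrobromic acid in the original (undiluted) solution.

2.502 mol/L

HBr + KOH → KBr + H2O
n(KOH) = 0.03024 × 0.06651 = 2.011 × 10^-3 mol
n(HBr) in the aliquot = 2.011 × 10^-3 mol (1:1 ratio)
[HBr]_dilute = 2.011 × 10^-3 / 0.02000 = 0.1006 mol/L
Dilution factor = 250.0 / 10.05 = 24.88
[HBr]_stock = 0.1006 × 24.88 = 2.502 mol/L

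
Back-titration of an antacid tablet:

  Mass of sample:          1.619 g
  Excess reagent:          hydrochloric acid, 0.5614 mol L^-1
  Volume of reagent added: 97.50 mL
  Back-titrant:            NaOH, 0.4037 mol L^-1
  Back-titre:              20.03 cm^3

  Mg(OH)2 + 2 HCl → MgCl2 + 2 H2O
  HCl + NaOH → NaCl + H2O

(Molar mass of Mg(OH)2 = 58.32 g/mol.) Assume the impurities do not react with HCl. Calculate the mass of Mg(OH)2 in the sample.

1.360 g

n(HCl) added = 0.09750 × 0.5614 = 0.05474 mol
n(NaOH) used in back-titration = 0.02003 × 0.4037 = 8.086 × 10^-3 mol
n(HCl) left over = 8.086 × 10^-3 mol (1:1 ratio)
n(HCl) consumed by analyte = 0.05474 − 8.086 × 10^-3 = 0.04665 mol
From the 1:2 ratio, n(Mg(OH)2) = 1/2 × 0.04665 = 0.02333 mol
mass of Mg(OH)2 = 0.02333 × 58.32 = 1.360 g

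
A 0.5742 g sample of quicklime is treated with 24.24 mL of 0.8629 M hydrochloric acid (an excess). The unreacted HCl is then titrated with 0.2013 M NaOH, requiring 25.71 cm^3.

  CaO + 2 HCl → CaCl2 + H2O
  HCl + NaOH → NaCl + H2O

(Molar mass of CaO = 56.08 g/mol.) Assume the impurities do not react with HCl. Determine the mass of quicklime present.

0.4414 g

n(HCl) added = 0.02424 × 0.8629 = 0.02092 mol
n(NaOH) used in back-titration = 0.02571 × 0.2013 = 5.175 × 10^-3 mol
n(HCl) left over = 5.175 × 10^-3 mol (1:1 ratio)
n(HCl) consumed by analyte = 0.02092 − 5.175 × 10^-3 = 0.01574 mol
From the 1:2 ratio, n(CaO) = 1/2 × 0.01574 = 7.871 × 10^-3 mol
mass of CaO = 7.871 × 10^-3 × 56.08 = 0.4414 g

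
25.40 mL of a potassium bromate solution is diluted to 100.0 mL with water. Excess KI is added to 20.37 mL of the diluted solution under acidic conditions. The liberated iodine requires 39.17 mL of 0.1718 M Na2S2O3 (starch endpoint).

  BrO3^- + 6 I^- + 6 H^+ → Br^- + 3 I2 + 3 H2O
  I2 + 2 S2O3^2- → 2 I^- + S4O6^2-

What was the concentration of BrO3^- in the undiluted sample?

0.2168 M

n(S2O3^2-) = 0.03917 × 0.1718 = 6.729 × 10^-3 mol
n(I2) = n(S2O3^2-)/2 = 3.365 × 10^-3 mol
From the 1:3 ratio, n(BrO3^-) in the aliquot = 1/3 × 3.365 × 10^-3 = 1.122 × 10^-3 mol
[BrO3^-]_dilute = 1.122 × 10^-3 / 0.02037 = 0.05506 mol/L
[BrO3^-]_original = 0.05506 × 100.0/25.40 = 0.2168 mol/L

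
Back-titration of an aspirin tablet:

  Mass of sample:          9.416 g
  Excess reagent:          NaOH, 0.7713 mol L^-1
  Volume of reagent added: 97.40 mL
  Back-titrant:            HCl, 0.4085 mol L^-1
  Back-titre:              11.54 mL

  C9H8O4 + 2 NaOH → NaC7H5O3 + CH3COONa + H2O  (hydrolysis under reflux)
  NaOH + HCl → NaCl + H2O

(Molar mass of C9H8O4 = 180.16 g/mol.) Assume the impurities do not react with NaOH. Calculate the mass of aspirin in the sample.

n(NaOH) added = 0.09740 × 0.7713 = 0.07512 mol
n(HCl) used in back-titration = 0.01154 × 0.4085 = 4.714 × 10^-3 mol
n(NaOH) left over = 4.714 × 10^-3 mol (1:1 ratio)
n(NaOH) consumed by analyte = 0.07512 − 4.714 × 10^-3 = 0.07041 mol
From the 1:2 ratio, n(C9H8O4) = 1/2 × 0.07041 = 0.03521 mol
mass of C9H8O4 = 0.03521 × 180.16 = 6.343 g

6.343 g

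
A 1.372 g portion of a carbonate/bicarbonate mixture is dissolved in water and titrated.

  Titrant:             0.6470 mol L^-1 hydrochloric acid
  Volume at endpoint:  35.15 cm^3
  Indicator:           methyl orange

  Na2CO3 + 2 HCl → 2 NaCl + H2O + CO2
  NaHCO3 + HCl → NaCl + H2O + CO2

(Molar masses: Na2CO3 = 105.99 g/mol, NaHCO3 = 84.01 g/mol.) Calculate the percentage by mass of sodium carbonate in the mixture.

67.07 %

n(HCl) = 0.03515 × 0.6470 = 0.02274 mol
Let x = n(Na2CO3), y = n(NaHCO3).
Titrant: 2x + 1y = 0.02274;  mass: 105.99x + 84.01y = 1.372
Solving, x = 8.682 × 10^-3 mol, y = 5.378 × 10^-3 mol
mass of Na2CO3 = 8.682 × 10^-3 × 105.99 = 0.9202 g
% Na2CO3 = 0.9202 / 1.372 × 100 = 67.07 %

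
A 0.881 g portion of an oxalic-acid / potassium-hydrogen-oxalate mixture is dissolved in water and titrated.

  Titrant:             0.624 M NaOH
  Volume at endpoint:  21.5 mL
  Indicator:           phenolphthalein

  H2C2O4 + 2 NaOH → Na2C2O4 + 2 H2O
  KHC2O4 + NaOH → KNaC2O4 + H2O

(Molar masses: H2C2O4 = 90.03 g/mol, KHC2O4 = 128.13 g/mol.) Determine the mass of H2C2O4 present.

0.454 g

n(NaOH) = 0.0215 × 0.624 = 0.0134 mol
Let x = n(H2C2O4), y = n(KHC2O4).
Titrant: 2x + 1y = 0.0134;  mass: 90.03x + 128.13y = 0.881
Solving, x = 5.04 × 10^-3 mol, y = 3.33 × 10^-3 mol
mass of H2C2O4 = 5.04 × 10^-3 × 90.03 = 0.454 g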